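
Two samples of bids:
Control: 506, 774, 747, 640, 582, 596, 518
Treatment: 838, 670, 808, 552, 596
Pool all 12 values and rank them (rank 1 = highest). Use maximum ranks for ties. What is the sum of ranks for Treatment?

Sorted (descending): 838, 808, 774, 747, 670, 640, 596, 596, 582, 552, 518, 506
The 2 values of 596 occupy positions 7–8 → each gets rank 8.
Treatment values → pooled ranks: 838→1, 670→5, 808→2, 552→10, 596→8
Rank sum = 1 + 5 + 2 + 10 + 8 = 26

26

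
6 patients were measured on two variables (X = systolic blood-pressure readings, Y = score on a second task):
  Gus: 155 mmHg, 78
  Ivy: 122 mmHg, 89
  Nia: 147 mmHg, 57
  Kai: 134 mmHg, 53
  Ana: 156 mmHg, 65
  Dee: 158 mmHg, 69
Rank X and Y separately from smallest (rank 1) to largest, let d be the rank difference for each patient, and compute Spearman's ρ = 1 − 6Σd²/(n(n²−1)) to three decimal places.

-0.029

Ranks of variable 1: 4, 1, 3, 2, 5, 6
Ranks of variable 2: 5, 6, 2, 1, 3, 4
d = r₁ − r₂: -1, -5, 1, 1, 2, 2
d²: 1, 25, 1, 1, 4, 4; Σd² = 36
ρ = 1 − 6·36/(6·35) = 1 − 216/210 = -0.029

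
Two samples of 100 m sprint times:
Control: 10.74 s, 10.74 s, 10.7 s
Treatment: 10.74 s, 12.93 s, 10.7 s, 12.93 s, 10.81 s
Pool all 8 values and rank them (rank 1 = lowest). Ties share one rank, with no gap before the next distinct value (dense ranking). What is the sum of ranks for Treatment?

Sorted (ascending): 10.7, 10.7, 10.74, 10.74, 10.74, 10.81, 12.93, 12.93
The 2 values of 10.7 share dense rank 1.
The 3 values of 10.74 share dense rank 2.
The 2 values of 12.93 share dense rank 4.
Remaining distinct values take the next consecutive integers.
Treatment values → pooled ranks: 10.74→2, 12.93→4, 10.7→1, 12.93→4, 10.81→3
Rank sum = 2 + 4 + 1 + 4 + 3 = 14

14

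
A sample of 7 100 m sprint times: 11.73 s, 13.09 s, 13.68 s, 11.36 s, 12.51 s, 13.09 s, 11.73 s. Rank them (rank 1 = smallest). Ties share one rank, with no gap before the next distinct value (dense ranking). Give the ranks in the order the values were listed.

2, 4, 5, 1, 3, 4, 2

Sorted (ascending): 11.36, 11.73, 11.73, 12.51, 13.09, 13.09, 13.68
The 2 values of 11.73 share dense rank 2.
The 2 values of 13.09 share dense rank 4.
Remaining distinct values take the next consecutive integers.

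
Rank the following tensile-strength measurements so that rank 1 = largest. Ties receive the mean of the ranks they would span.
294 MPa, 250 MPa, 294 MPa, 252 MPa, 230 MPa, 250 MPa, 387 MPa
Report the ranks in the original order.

2.5, 5.5, 2.5, 4, 7, 5.5, 1

Sorted (descending): 387, 294, 294, 252, 250, 250, 230
The 2 values of 294 occupy positions 2–3 → average rank (2+3)/2 = 2.5.
The 2 values of 250 occupy positions 5–6 → average rank (5+6)/2 = 5.5.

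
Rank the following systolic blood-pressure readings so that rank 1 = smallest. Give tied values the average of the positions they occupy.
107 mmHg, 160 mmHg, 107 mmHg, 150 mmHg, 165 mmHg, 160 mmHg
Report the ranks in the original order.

Sorted (ascending): 107, 107, 150, 160, 160, 165
The 2 values of 107 occupy positions 1–2 → average rank (1+2)/2 = 1.5.
The 2 values of 160 occupy positions 4–5 → average rank (4+5)/2 = 4.5.

1.5, 4.5, 1.5, 3, 6, 4.5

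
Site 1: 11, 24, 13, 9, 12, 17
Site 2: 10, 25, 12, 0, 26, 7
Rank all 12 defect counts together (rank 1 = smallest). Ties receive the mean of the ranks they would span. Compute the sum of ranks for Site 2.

Sorted (ascending): 0, 7, 9, 10, 11, 12, 12, 13, 17, 24, 25, 26
The 2 values of 12 occupy positions 6–7 → average rank (6+7)/2 = 6.5.
Site 2 values → pooled ranks: 10→4, 25→11, 12→6.5, 0→1, 26→12, 7→2
Rank sum = 4 + 11 + 6.5 + 1 + 12 + 2 = 36.5

36.5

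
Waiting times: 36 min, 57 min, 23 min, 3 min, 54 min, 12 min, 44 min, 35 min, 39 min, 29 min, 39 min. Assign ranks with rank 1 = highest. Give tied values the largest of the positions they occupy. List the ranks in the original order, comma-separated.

Sorted (descending): 57, 54, 44, 39, 39, 36, 35, 29, 23, 12, 3
The 2 values of 39 occupy positions 4–5 → each gets rank 5.

6, 1, 9, 11, 2, 10, 3, 7, 5, 8, 5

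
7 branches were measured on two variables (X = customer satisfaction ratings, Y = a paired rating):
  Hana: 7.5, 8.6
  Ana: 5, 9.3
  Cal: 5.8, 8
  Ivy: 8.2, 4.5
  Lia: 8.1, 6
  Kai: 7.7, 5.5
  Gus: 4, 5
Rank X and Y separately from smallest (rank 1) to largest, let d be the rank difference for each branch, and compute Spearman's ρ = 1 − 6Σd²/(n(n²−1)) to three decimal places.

-0.393

Ranks of variable 1: 4, 2, 3, 7, 6, 5, 1
Ranks of variable 2: 6, 7, 5, 1, 4, 3, 2
d = r₁ − r₂: -2, -5, -2, 6, 2, 2, -1
d²: 4, 25, 4, 36, 4, 4, 1; Σd² = 78
ρ = 1 − 6·78/(7·48) = 1 − 468/336 = -0.393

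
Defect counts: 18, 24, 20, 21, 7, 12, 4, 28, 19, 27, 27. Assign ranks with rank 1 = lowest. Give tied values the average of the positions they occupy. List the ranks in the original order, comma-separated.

Sorted (ascending): 4, 7, 12, 18, 19, 20, 21, 24, 27, 27, 28
The 2 values of 27 occupy positions 9–10 → average rank (9+10)/2 = 9.5.

4, 8, 6, 7, 2, 3, 1, 11, 5, 9.5, 9.5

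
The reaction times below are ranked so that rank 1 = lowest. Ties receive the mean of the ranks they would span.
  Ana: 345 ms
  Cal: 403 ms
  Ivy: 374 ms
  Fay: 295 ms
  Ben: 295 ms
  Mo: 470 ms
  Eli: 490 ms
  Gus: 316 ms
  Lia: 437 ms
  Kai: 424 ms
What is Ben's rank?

1.5

Sorted (ascending): 295, 295, 316, 345, 374, 403, 424, 437, 470, 490
The 2 values of 295 occupy positions 1–2 → average rank (1+2)/2 = 1.5.
Ben has value 295 ms → rank 1.5.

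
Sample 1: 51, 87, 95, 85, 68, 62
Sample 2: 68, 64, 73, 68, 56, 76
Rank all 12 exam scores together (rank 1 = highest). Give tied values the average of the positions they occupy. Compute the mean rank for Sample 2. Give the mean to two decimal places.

7.17

Sorted (descending): 95, 87, 85, 76, 73, 68, 68, 68, 64, 62, 56, 51
The 3 values of 68 occupy positions 6–8 → average rank 7.
Sample 2 values → pooled ranks: 68→7, 64→9, 73→5, 68→7, 56→11, 76→4
Mean rank = (7 + 9 + 5 + 7 + 11 + 4) / 6 = 7.17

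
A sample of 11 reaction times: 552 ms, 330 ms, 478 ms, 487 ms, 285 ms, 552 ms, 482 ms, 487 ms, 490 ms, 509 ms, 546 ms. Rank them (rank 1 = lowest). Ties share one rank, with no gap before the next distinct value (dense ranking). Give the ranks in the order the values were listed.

Sorted (ascending): 285, 330, 478, 482, 487, 487, 490, 509, 546, 552, 552
The 2 values of 487 share dense rank 5.
The 2 values of 552 share dense rank 9.
Remaining distinct values take the next consecutive integers.

9, 2, 3, 5, 1, 9, 4, 5, 6, 7, 8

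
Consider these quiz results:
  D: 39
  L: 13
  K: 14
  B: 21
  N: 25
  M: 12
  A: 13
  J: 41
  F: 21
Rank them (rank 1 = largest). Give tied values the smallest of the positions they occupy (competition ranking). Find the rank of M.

Sorted (descending): 41, 39, 25, 21, 21, 14, 13, 13, 12
The 2 values of 21 occupy positions 4–5 → each gets rank 4.
The 2 values of 13 occupy positions 7–8 → each gets rank 7.
M has value 12 → rank 9.

9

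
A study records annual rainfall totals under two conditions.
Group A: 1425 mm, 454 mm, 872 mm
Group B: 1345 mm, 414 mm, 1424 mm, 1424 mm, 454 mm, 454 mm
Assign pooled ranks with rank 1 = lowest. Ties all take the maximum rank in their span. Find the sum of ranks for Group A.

18

Sorted (ascending): 414, 454, 454, 454, 872, 1345, 1424, 1424, 1425
The 3 values of 454 occupy positions 2–4 → each gets rank 4.
The 2 values of 1424 occupy positions 7–8 → each gets rank 8.
Group A values → pooled ranks: 1425→9, 454→4, 872→5
Rank sum = 9 + 4 + 5 = 18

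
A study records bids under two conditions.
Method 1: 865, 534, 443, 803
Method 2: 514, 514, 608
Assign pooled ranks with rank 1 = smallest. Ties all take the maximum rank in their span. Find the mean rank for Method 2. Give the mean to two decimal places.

Sorted (ascending): 443, 514, 514, 534, 608, 803, 865
The 2 values of 514 occupy positions 2–3 → each gets rank 3.
Method 2 values → pooled ranks: 514→3, 514→3, 608→5
Mean rank = (3 + 3 + 5) / 3 = 3.67

3.67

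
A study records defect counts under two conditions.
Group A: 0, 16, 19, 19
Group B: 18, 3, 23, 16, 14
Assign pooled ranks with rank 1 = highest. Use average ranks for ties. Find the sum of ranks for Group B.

25.5

Sorted (descending): 23, 19, 19, 18, 16, 16, 14, 3, 0
The 2 values of 19 occupy positions 2–3 → average rank (2+3)/2 = 2.5.
The 2 values of 16 occupy positions 5–6 → average rank (5+6)/2 = 5.5.
Group B values → pooled ranks: 18→4, 3→8, 23→1, 16→5.5, 14→7
Rank sum = 4 + 8 + 1 + 5.5 + 7 = 25.5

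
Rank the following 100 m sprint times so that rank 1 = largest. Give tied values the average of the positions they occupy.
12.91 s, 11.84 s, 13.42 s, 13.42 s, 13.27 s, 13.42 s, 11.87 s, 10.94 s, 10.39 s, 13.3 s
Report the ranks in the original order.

6, 8, 2, 2, 5, 2, 7, 9, 10, 4

Sorted (descending): 13.42, 13.42, 13.42, 13.3, 13.27, 12.91, 11.87, 11.84, 10.94, 10.39
The 3 values of 13.42 occupy positions 1–3 → average rank 2.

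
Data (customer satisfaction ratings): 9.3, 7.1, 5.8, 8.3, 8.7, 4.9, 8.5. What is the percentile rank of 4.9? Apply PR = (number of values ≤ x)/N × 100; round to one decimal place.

N = 7.
Strictly below 4.9: 0. Equal to 4.9: 1.
PR = 1/7 × 100 = 14.3

14.3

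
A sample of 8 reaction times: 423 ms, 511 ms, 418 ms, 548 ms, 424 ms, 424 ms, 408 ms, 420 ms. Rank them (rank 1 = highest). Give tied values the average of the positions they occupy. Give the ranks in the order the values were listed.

5, 2, 7, 1, 3.5, 3.5, 8, 6

Sorted (descending): 548, 511, 424, 424, 423, 420, 418, 408
The 2 values of 424 occupy positions 3–4 → average rank (3+4)/2 = 3.5.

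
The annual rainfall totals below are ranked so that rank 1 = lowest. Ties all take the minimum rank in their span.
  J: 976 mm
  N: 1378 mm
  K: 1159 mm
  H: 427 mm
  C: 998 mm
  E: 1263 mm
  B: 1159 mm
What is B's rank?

4

Sorted (ascending): 427, 976, 998, 1159, 1159, 1263, 1378
The 2 values of 1159 occupy positions 4–5 → each gets rank 4.
B has value 1159 mm → rank 4.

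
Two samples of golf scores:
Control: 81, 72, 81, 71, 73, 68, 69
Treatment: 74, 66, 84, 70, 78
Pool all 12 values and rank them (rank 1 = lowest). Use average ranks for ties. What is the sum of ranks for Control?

Sorted (ascending): 66, 68, 69, 70, 71, 72, 73, 74, 78, 81, 81, 84
The 2 values of 81 occupy positions 10–11 → average rank (10+11)/2 = 10.5.
Control values → pooled ranks: 81→10.5, 72→6, 81→10.5, 71→5, 73→7, 68→2, 69→3
Rank sum = 10.5 + 6 + 10.5 + 5 + 7 + 2 + 3 = 44

44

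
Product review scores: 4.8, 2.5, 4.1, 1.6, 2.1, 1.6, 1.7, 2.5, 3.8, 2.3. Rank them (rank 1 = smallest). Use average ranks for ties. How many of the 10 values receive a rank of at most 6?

5

Sorted (ascending): 1.6, 1.6, 1.7, 2.1, 2.3, 2.5, 2.5, 3.8, 4.1, 4.8
The 2 values of 1.6 occupy positions 1–2 → average rank (1+2)/2 = 1.5.
The 2 values of 2.5 occupy positions 6–7 → average rank (6+7)/2 = 6.5.
Ranks ≤ 6: {1.5, 1.5, 3, 4, 5} → 5 values.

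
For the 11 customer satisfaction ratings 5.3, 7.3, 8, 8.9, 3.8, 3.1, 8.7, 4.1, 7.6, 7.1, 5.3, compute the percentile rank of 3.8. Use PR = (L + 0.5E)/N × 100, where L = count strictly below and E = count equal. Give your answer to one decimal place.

13.6

N = 11.
Strictly below 3.8: 1. Equal to 3.8: 1.
PR = (1 + 0.5·1)/11 × 100 = 13.6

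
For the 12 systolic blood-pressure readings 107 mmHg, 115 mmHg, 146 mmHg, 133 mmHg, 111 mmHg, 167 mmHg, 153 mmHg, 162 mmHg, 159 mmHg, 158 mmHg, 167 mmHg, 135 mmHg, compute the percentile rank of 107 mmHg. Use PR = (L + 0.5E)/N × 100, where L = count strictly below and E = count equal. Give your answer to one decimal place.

4.2

N = 12.
Strictly below 107: 0. Equal to 107: 1.
PR = (0 + 0.5·1)/12 × 100 = 4.2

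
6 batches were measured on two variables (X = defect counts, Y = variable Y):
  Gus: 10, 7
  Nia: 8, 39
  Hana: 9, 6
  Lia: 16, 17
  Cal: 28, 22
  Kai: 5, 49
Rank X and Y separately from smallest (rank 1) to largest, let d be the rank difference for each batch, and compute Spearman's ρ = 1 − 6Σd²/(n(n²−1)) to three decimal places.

Ranks of variable 1: 4, 2, 3, 5, 6, 1
Ranks of variable 2: 2, 5, 1, 3, 4, 6
d = r₁ − r₂: 2, -3, 2, 2, 2, -5
d²: 4, 9, 4, 4, 4, 25; Σd² = 50
ρ = 1 − 6·50/(6·35) = 1 − 300/210 = -0.429

-0.429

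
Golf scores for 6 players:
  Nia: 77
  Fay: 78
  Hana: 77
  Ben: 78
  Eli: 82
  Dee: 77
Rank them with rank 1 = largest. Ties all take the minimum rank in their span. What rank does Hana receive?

Sorted (descending): 82, 78, 78, 77, 77, 77
The 2 values of 78 occupy positions 2–3 → each gets rank 2.
The 3 values of 77 occupy positions 4–6 → each gets rank 4.
Hana has value 77 → rank 4.

4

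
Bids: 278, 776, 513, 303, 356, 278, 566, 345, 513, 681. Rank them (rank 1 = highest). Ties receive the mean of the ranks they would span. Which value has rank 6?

356

Sorted (descending): 776, 681, 566, 513, 513, 356, 345, 303, 278, 278
The 2 values of 513 occupy positions 4–5 → average rank (4+5)/2 = 4.5.
The 2 values of 278 occupy positions 9–10 → average rank (9+10)/2 = 9.5.
Rank 6 → value 356.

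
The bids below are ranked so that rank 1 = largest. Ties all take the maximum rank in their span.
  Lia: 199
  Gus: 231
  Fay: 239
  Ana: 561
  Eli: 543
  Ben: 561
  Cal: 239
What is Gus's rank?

6

Sorted (descending): 561, 561, 543, 239, 239, 231, 199
The 2 values of 561 occupy positions 1–2 → each gets rank 2.
The 2 values of 239 occupy positions 4–5 → each gets rank 5.
Gus has value 231 → rank 6.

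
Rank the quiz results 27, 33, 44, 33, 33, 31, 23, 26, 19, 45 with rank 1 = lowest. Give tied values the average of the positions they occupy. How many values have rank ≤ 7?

8

Sorted (ascending): 19, 23, 26, 27, 31, 33, 33, 33, 44, 45
The 3 values of 33 occupy positions 6–8 → average rank 7.
Ranks ≤ 7: {1, 2, 3, 4, 5, 7, 7, 7} → 8 values.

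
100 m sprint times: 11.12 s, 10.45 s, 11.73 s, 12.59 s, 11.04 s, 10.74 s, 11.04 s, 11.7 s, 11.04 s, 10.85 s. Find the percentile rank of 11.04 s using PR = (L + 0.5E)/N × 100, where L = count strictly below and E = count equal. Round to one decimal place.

45.0

N = 10.
Strictly below 11.04: 3. Equal to 11.04: 3.
PR = (3 + 0.5·3)/10 × 100 = 45.0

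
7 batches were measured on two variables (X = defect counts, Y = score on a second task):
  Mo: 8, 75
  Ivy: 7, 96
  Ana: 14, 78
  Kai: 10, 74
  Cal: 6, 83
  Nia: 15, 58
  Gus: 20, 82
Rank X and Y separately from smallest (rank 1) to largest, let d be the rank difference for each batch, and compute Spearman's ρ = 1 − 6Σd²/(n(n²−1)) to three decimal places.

-0.500

Ranks of variable 1: 3, 2, 5, 4, 1, 6, 7
Ranks of variable 2: 3, 7, 4, 2, 6, 1, 5
d = r₁ − r₂: 0, -5, 1, 2, -5, 5, 2
d²: 0, 25, 1, 4, 25, 25, 4; Σd² = 84
ρ = 1 − 6·84/(7·48) = 1 − 504/336 = -0.500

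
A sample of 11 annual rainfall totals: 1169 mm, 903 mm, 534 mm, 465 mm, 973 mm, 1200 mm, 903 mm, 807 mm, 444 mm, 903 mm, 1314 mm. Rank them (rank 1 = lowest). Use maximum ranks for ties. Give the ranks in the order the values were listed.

9, 7, 3, 2, 8, 10, 7, 4, 1, 7, 11

Sorted (ascending): 444, 465, 534, 807, 903, 903, 903, 973, 1169, 1200, 1314
The 3 values of 903 occupy positions 5–7 → each gets rank 7.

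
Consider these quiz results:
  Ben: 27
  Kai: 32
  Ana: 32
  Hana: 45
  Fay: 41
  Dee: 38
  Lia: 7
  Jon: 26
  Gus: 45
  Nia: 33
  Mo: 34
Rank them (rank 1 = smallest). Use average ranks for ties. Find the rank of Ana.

4.5

Sorted (ascending): 7, 26, 27, 32, 32, 33, 34, 38, 41, 45, 45
The 2 values of 32 occupy positions 4–5 → average rank (4+5)/2 = 4.5.
The 2 values of 45 occupy positions 10–11 → average rank (10+11)/2 = 10.5.
Ana has value 32 → rank 4.5.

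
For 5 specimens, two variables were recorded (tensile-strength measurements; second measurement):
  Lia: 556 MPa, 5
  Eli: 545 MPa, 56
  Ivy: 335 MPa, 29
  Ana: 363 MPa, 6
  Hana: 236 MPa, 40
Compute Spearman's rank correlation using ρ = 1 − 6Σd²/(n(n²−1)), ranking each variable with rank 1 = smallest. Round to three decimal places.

Ranks of variable 1: 5, 4, 2, 3, 1
Ranks of variable 2: 1, 5, 3, 2, 4
d = r₁ − r₂: 4, -1, -1, 1, -3
d²: 16, 1, 1, 1, 9; Σd² = 28
ρ = 1 − 6·28/(5·24) = 1 − 168/120 = -0.400

-0.400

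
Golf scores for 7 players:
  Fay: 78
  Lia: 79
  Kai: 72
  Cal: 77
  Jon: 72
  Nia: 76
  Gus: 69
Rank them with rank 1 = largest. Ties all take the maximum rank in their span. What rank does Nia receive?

Sorted (descending): 79, 78, 77, 76, 72, 72, 69
The 2 values of 72 occupy positions 5–6 → each gets rank 6.
Nia has value 76 → rank 4.

4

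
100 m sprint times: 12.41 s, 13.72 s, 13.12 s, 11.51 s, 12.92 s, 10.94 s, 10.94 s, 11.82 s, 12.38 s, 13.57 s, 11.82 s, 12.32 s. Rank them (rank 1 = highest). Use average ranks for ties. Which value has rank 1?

13.72

Sorted (descending): 13.72, 13.57, 13.12, 12.92, 12.41, 12.38, 12.32, 11.82, 11.82, 11.51, 10.94, 10.94
The 2 values of 11.82 occupy positions 8–9 → average rank (8+9)/2 = 8.5.
The 2 values of 10.94 occupy positions 11–12 → average rank (11+12)/2 = 11.5.
Rank 1 → value 13.72.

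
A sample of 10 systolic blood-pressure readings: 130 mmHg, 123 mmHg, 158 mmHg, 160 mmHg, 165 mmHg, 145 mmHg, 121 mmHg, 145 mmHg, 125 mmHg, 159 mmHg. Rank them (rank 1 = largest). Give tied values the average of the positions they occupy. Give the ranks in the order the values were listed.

Sorted (descending): 165, 160, 159, 158, 145, 145, 130, 125, 123, 121
The 2 values of 145 occupy positions 5–6 → average rank (5+6)/2 = 5.5.

7, 9, 4, 2, 1, 5.5, 10, 5.5, 8, 3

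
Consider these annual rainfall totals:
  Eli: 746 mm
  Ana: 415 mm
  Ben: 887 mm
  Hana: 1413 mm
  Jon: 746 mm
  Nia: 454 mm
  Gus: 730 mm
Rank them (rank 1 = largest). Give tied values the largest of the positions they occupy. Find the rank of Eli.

Sorted (descending): 1413, 887, 746, 746, 730, 454, 415
The 2 values of 746 occupy positions 3–4 → each gets rank 4.
Eli has value 746 mm → rank 4.

4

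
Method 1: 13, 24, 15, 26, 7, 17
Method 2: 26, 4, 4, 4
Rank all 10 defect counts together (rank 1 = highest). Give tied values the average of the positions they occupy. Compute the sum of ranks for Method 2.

28.5

Sorted (descending): 26, 26, 24, 17, 15, 13, 7, 4, 4, 4
The 2 values of 26 occupy positions 1–2 → average rank (1+2)/2 = 1.5.
The 3 values of 4 occupy positions 8–10 → average rank 9.
Method 2 values → pooled ranks: 26→1.5, 4→9, 4→9, 4→9
Rank sum = 1.5 + 9 + 9 + 9 = 28.5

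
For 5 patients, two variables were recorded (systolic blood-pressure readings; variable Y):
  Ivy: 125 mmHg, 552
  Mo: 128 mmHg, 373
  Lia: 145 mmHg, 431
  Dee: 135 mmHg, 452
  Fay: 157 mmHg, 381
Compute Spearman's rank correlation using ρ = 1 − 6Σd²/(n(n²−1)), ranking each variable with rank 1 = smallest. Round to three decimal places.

-0.400

Ranks of variable 1: 1, 2, 4, 3, 5
Ranks of variable 2: 5, 1, 3, 4, 2
d = r₁ − r₂: -4, 1, 1, -1, 3
d²: 16, 1, 1, 1, 9; Σd² = 28
ρ = 1 − 6·28/(5·24) = 1 − 168/120 = -0.400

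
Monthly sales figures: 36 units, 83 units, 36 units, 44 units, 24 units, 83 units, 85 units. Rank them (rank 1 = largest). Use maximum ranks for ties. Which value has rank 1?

85

Sorted (descending): 85, 83, 83, 44, 36, 36, 24
The 2 values of 83 occupy positions 2–3 → each gets rank 3.
The 2 values of 36 occupy positions 5–6 → each gets rank 6.
Rank 1 → value 85.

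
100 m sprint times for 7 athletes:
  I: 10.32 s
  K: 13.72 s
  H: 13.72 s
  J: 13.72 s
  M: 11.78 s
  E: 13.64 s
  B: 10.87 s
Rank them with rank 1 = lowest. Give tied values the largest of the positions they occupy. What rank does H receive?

Sorted (ascending): 10.32, 10.87, 11.78, 13.64, 13.72, 13.72, 13.72
The 3 values of 13.72 occupy positions 5–7 → each gets rank 7.
H has value 13.72 s → rank 7.

7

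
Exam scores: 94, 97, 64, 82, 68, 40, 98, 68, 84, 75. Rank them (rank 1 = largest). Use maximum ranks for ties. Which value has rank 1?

Sorted (descending): 98, 97, 94, 84, 82, 75, 68, 68, 64, 40
The 2 values of 68 occupy positions 7–8 → each gets rank 8.
Rank 1 → value 98.

98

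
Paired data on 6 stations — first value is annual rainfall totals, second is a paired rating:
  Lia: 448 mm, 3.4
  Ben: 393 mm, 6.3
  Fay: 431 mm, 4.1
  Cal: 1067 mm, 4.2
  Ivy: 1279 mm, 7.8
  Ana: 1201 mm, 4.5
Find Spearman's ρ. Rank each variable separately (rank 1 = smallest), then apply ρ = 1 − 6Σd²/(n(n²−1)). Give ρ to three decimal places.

Ranks of variable 1: 3, 1, 2, 4, 6, 5
Ranks of variable 2: 1, 5, 2, 3, 6, 4
d = r₁ − r₂: 2, -4, 0, 1, 0, 1
d²: 4, 16, 0, 1, 0, 1; Σd² = 22
ρ = 1 − 6·22/(6·35) = 1 − 132/210 = 0.371

0.371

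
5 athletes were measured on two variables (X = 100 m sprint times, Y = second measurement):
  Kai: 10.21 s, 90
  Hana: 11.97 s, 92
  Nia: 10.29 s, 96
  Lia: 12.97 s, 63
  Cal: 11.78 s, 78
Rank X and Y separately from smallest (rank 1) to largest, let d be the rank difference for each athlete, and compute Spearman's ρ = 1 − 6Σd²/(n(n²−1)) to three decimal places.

Ranks of variable 1: 1, 4, 2, 5, 3
Ranks of variable 2: 3, 4, 5, 1, 2
d = r₁ − r₂: -2, 0, -3, 4, 1
d²: 4, 0, 9, 16, 1; Σd² = 30
ρ = 1 − 6·30/(5·24) = 1 − 180/120 = -0.500

-0.500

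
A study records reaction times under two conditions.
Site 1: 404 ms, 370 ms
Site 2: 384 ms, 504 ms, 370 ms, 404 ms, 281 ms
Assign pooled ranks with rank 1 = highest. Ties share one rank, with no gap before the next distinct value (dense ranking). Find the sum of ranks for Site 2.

Sorted (descending): 504, 404, 404, 384, 370, 370, 281
The 2 values of 404 share dense rank 2.
The 2 values of 370 share dense rank 4.
Remaining distinct values take the next consecutive integers.
Site 2 values → pooled ranks: 384→3, 504→1, 370→4, 404→2, 281→5
Rank sum = 3 + 1 + 4 + 2 + 5 = 15

15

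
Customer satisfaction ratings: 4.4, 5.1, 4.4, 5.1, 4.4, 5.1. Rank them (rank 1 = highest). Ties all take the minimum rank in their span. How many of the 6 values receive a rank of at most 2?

3

Sorted (descending): 5.1, 5.1, 5.1, 4.4, 4.4, 4.4
The 3 values of 5.1 occupy positions 1–3 → each gets rank 1.
The 3 values of 4.4 occupy positions 4–6 → each gets rank 4.
Ranks ≤ 2: {1, 1, 1} → 3 values.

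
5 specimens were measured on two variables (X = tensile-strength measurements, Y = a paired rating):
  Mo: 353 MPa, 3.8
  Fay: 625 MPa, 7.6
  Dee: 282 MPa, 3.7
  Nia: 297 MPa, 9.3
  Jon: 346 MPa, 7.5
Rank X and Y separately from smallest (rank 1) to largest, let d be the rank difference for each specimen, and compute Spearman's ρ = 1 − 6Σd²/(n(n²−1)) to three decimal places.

Ranks of variable 1: 4, 5, 1, 2, 3
Ranks of variable 2: 2, 4, 1, 5, 3
d = r₁ − r₂: 2, 1, 0, -3, 0
d²: 4, 1, 0, 9, 0; Σd² = 14
ρ = 1 − 6·14/(5·24) = 1 − 84/120 = 0.300

0.300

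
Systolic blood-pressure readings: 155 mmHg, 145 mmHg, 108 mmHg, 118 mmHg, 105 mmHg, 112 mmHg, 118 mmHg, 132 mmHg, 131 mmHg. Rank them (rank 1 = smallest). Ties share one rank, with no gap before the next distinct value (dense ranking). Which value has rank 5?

Sorted (ascending): 105, 108, 112, 118, 118, 131, 132, 145, 155
The 2 values of 118 share dense rank 4.
Remaining distinct values take the next consecutive integers.
Rank 5 → value 131.

131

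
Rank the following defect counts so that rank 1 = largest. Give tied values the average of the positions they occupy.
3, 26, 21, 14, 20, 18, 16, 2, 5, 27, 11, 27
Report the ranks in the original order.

11, 3, 4, 8, 5, 6, 7, 12, 10, 1.5, 9, 1.5

Sorted (descending): 27, 27, 26, 21, 20, 18, 16, 14, 11, 5, 3, 2
The 2 values of 27 occupy positions 1–2 → average rank (1+2)/2 = 1.5.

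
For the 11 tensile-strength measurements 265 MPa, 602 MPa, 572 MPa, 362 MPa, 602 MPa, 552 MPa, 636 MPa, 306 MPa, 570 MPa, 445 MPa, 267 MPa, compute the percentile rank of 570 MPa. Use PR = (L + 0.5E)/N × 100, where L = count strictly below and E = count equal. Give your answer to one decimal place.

N = 11.
Strictly below 570: 6. Equal to 570: 1.
PR = (6 + 0.5·1)/11 × 100 = 59.1

59.1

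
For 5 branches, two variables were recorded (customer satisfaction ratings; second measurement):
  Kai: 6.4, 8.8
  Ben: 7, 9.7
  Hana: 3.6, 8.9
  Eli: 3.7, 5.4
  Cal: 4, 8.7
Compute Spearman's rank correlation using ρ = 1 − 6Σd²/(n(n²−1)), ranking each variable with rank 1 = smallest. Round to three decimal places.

Ranks of variable 1: 4, 5, 1, 2, 3
Ranks of variable 2: 3, 5, 4, 1, 2
d = r₁ − r₂: 1, 0, -3, 1, 1
d²: 1, 0, 9, 1, 1; Σd² = 12
ρ = 1 − 6·12/(5·24) = 1 − 72/120 = 0.400

0.400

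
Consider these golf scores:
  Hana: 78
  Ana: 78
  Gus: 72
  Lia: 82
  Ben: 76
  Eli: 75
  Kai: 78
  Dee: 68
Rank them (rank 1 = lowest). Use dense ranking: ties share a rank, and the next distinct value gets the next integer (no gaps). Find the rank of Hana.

5

Sorted (ascending): 68, 72, 75, 76, 78, 78, 78, 82
The 3 values of 78 share dense rank 5.
Remaining distinct values take the next consecutive integers.
Hana has value 78 → rank 5.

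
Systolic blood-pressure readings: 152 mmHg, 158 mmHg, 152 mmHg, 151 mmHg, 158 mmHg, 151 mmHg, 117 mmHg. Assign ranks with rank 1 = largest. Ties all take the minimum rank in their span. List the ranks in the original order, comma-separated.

Sorted (descending): 158, 158, 152, 152, 151, 151, 117
The 2 values of 158 occupy positions 1–2 → each gets rank 1.
The 2 values of 152 occupy positions 3–4 → each gets rank 3.
The 2 values of 151 occupy positions 5–6 → each gets rank 5.

3, 1, 3, 5, 1, 5, 7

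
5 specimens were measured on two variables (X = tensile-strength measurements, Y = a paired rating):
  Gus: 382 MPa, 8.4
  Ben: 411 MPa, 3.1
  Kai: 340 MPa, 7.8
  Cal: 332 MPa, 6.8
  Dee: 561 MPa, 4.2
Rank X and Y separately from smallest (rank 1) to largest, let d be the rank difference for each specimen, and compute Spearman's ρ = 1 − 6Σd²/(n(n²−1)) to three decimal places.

Ranks of variable 1: 3, 4, 2, 1, 5
Ranks of variable 2: 5, 1, 4, 3, 2
d = r₁ − r₂: -2, 3, -2, -2, 3
d²: 4, 9, 4, 4, 9; Σd² = 30
ρ = 1 − 6·30/(5·24) = 1 − 180/120 = -0.500

-0.500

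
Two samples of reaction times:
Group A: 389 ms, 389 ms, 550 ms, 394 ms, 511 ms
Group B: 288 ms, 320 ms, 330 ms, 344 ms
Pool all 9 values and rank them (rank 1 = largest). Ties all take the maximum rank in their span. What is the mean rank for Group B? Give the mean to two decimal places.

Sorted (descending): 550, 511, 394, 389, 389, 344, 330, 320, 288
The 2 values of 389 occupy positions 4–5 → each gets rank 5.
Group B values → pooled ranks: 288→9, 320→8, 330→7, 344→6
Mean rank = (9 + 8 + 7 + 6) / 4 = 7.50

7.50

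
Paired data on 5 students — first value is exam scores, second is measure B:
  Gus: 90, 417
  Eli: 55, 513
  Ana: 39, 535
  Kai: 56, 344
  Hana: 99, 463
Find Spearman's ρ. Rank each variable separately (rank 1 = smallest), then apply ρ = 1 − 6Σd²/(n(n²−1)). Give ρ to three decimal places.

-0.600

Ranks of variable 1: 4, 2, 1, 3, 5
Ranks of variable 2: 2, 4, 5, 1, 3
d = r₁ − r₂: 2, -2, -4, 2, 2
d²: 4, 4, 16, 4, 4; Σd² = 32
ρ = 1 − 6·32/(5·24) = 1 − 192/120 = -0.600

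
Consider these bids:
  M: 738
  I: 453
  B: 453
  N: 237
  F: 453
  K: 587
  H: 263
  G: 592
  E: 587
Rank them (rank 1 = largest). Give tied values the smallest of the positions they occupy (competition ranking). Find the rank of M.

Sorted (descending): 738, 592, 587, 587, 453, 453, 453, 263, 237
The 2 values of 587 occupy positions 3–4 → each gets rank 3.
The 3 values of 453 occupy positions 5–7 → each gets rank 5.
M has value 738 → rank 1.

1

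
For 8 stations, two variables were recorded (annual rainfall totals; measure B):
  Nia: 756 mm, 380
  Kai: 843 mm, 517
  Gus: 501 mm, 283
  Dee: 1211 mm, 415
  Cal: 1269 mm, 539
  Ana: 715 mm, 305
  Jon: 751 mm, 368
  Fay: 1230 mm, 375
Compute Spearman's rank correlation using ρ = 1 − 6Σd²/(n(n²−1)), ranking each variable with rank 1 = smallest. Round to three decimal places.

0.833

Ranks of variable 1: 4, 5, 1, 6, 8, 2, 3, 7
Ranks of variable 2: 5, 7, 1, 6, 8, 2, 3, 4
d = r₁ − r₂: -1, -2, 0, 0, 0, 0, 0, 3
d²: 1, 4, 0, 0, 0, 0, 0, 9; Σd² = 14
ρ = 1 − 6·14/(8·63) = 1 − 84/504 = 0.833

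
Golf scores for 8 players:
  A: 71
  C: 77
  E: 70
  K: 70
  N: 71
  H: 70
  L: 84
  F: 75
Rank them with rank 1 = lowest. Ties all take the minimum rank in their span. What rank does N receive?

Sorted (ascending): 70, 70, 70, 71, 71, 75, 77, 84
The 3 values of 70 occupy positions 1–3 → each gets rank 1.
The 2 values of 71 occupy positions 4–5 → each gets rank 4.
N has value 71 → rank 4.

4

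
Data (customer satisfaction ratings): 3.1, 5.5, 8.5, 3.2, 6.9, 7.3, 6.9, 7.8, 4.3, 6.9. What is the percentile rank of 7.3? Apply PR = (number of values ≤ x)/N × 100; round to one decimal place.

N = 10.
Strictly below 7.3: 7. Equal to 7.3: 1.
PR = 8/10 × 100 = 80.0

80.0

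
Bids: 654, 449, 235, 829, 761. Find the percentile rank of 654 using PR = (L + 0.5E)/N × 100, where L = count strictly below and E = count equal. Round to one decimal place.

50.0

N = 5.
Strictly below 654: 2. Equal to 654: 1.
PR = (2 + 0.5·1)/5 × 100 = 50.0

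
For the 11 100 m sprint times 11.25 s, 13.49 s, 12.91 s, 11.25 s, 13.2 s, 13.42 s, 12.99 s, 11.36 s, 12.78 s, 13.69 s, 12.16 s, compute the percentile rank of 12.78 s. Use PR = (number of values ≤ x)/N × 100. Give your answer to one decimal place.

N = 11.
Strictly below 12.78: 4. Equal to 12.78: 1.
PR = 5/11 × 100 = 45.5

45.5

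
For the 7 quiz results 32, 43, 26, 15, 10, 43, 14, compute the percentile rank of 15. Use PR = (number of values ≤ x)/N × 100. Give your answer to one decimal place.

N = 7.
Strictly below 15: 2. Equal to 15: 1.
PR = 3/7 × 100 = 42.9

42.9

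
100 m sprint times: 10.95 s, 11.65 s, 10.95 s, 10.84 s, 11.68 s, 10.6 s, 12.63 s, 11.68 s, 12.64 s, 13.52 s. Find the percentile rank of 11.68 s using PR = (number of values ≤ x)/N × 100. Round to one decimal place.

N = 10.
Strictly below 11.68: 5. Equal to 11.68: 2.
PR = 7/10 × 100 = 70.0

70.0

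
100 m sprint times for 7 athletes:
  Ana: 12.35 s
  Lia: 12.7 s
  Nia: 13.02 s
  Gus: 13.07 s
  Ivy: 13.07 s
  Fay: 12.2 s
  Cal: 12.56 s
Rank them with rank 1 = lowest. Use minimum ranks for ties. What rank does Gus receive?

Sorted (ascending): 12.2, 12.35, 12.56, 12.7, 13.02, 13.07, 13.07
The 2 values of 13.07 occupy positions 6–7 → each gets rank 6.
Gus has value 13.07 s → rank 6.

6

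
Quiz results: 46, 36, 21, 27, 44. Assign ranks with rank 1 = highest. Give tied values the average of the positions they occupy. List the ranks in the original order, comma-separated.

1, 3, 5, 4, 2

Sorted (descending): 46, 44, 36, 27, 21
No ties — each value takes its position as its rank.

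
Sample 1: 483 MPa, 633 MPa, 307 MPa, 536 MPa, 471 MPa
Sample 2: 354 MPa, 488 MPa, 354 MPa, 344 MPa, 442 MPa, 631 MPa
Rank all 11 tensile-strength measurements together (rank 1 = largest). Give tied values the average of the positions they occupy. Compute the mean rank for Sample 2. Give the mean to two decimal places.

Sorted (descending): 633, 631, 536, 488, 483, 471, 442, 354, 354, 344, 307
The 2 values of 354 occupy positions 8–9 → average rank (8+9)/2 = 8.5.
Sample 2 values → pooled ranks: 354→8.5, 488→4, 354→8.5, 344→10, 442→7, 631→2
Mean rank = (8.5 + 4 + 8.5 + 10 + 7 + 2) / 6 = 6.67

6.67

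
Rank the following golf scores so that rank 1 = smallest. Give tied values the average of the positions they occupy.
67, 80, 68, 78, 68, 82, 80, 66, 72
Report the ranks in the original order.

Sorted (ascending): 66, 67, 68, 68, 72, 78, 80, 80, 82
The 2 values of 68 occupy positions 3–4 → average rank (3+4)/2 = 3.5.
The 2 values of 80 occupy positions 7–8 → average rank (7+8)/2 = 7.5.

2, 7.5, 3.5, 6, 3.5, 9, 7.5, 1, 5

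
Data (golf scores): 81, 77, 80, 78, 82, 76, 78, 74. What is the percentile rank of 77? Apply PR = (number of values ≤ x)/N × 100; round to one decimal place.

37.5

N = 8.
Strictly below 77: 2. Equal to 77: 1.
PR = 3/8 × 100 = 37.5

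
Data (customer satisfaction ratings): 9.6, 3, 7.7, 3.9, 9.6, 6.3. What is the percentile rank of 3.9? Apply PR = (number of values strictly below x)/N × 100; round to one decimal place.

N = 6.
Strictly below 3.9: 1. Equal to 3.9: 1.
PR = 1/6 × 100 = 16.7

16.7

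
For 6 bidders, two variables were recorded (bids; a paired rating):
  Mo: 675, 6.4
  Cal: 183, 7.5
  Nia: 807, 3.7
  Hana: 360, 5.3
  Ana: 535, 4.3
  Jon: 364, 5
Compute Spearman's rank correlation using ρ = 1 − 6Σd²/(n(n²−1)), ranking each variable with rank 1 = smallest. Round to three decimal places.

-0.657

Ranks of variable 1: 5, 1, 6, 2, 4, 3
Ranks of variable 2: 5, 6, 1, 4, 2, 3
d = r₁ − r₂: 0, -5, 5, -2, 2, 0
d²: 0, 25, 25, 4, 4, 0; Σd² = 58
ρ = 1 − 6·58/(6·35) = 1 − 348/210 = -0.657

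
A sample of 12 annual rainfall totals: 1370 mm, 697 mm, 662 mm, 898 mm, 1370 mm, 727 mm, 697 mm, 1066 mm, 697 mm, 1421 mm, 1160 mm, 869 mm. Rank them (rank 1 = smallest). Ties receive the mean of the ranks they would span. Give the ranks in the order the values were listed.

10.5, 3, 1, 7, 10.5, 5, 3, 8, 3, 12, 9, 6

Sorted (ascending): 662, 697, 697, 697, 727, 869, 898, 1066, 1160, 1370, 1370, 1421
The 3 values of 697 occupy positions 2–4 → average rank 3.
The 2 values of 1370 occupy positions 10–11 → average rank (10+11)/2 = 10.5.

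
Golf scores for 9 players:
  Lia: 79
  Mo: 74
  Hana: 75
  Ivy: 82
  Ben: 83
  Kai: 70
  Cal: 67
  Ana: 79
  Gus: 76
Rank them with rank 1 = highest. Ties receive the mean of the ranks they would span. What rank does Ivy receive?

2

Sorted (descending): 83, 82, 79, 79, 76, 75, 74, 70, 67
The 2 values of 79 occupy positions 3–4 → average rank (3+4)/2 = 3.5.
Ivy has value 82 → rank 2.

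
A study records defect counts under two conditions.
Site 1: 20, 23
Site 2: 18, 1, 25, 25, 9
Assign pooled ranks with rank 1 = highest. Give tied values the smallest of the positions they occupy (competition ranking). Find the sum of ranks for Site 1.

Sorted (descending): 25, 25, 23, 20, 18, 9, 1
The 2 values of 25 occupy positions 1–2 → each gets rank 1.
Site 1 values → pooled ranks: 20→4, 23→3
Rank sum = 4 + 3 = 7

7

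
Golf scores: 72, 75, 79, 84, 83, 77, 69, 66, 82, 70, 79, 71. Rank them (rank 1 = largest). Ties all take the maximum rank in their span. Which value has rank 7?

Sorted (descending): 84, 83, 82, 79, 79, 77, 75, 72, 71, 70, 69, 66
The 2 values of 79 occupy positions 4–5 → each gets rank 5.
Rank 7 → value 75.

75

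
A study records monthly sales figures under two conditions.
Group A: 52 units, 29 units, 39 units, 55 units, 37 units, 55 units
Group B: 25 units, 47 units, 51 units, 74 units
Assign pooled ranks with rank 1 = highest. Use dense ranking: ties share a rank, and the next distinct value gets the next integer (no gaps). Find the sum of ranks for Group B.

19

Sorted (descending): 74, 55, 55, 52, 51, 47, 39, 37, 29, 25
The 2 values of 55 share dense rank 2.
Remaining distinct values take the next consecutive integers.
Group B values → pooled ranks: 25→9, 47→5, 51→4, 74→1
Rank sum = 9 + 5 + 4 + 1 = 19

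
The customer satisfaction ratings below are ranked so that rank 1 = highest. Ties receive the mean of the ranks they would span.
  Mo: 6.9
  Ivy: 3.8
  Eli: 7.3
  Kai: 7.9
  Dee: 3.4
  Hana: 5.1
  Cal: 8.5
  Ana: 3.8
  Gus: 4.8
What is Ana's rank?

Sorted (descending): 8.5, 7.9, 7.3, 6.9, 5.1, 4.8, 3.8, 3.8, 3.4
The 2 values of 3.8 occupy positions 7–8 → average rank (7+8)/2 = 7.5.
Ana has value 3.8 → rank 7.5.

7.5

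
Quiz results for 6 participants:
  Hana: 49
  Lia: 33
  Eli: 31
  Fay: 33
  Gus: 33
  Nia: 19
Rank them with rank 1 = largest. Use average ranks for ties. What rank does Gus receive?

3

Sorted (descending): 49, 33, 33, 33, 31, 19
The 3 values of 33 occupy positions 2–4 → average rank 3.
Gus has value 33 → rank 3.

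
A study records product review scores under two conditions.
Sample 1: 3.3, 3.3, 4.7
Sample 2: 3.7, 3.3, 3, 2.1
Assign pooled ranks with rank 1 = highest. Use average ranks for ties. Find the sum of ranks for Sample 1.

Sorted (descending): 4.7, 3.7, 3.3, 3.3, 3.3, 3, 2.1
The 3 values of 3.3 occupy positions 3–5 → average rank 4.
Sample 1 values → pooled ranks: 3.3→4, 3.3→4, 4.7→1
Rank sum = 4 + 4 + 1 = 9

9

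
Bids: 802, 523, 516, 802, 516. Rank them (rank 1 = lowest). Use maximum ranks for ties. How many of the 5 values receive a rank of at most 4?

3

Sorted (ascending): 516, 516, 523, 802, 802
The 2 values of 516 occupy positions 1–2 → each gets rank 2.
The 2 values of 802 occupy positions 4–5 → each gets rank 5.
Ranks ≤ 4: {2, 2, 3} → 3 values.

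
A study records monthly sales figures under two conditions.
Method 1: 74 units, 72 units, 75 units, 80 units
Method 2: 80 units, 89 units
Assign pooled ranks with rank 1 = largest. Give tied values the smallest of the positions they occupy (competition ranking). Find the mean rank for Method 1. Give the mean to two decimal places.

Sorted (descending): 89, 80, 80, 75, 74, 72
The 2 values of 80 occupy positions 2–3 → each gets rank 2.
Method 1 values → pooled ranks: 74→5, 72→6, 75→4, 80→2
Mean rank = (5 + 6 + 4 + 2) / 4 = 4.25

4.25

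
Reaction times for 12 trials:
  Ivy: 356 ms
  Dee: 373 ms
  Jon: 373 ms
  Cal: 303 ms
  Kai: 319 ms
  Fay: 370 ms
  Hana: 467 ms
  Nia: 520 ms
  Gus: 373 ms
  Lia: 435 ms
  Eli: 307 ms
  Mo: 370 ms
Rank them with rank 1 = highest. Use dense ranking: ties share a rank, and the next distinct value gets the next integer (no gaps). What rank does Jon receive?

Sorted (descending): 520, 467, 435, 373, 373, 373, 370, 370, 356, 319, 307, 303
The 3 values of 373 share dense rank 4.
The 2 values of 370 share dense rank 5.
Remaining distinct values take the next consecutive integers.
Jon has value 373 ms → rank 4.

4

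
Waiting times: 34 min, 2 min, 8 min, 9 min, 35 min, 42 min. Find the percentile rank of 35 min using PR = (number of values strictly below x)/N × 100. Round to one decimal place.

N = 6.
Strictly below 35: 4. Equal to 35: 1.
PR = 4/6 × 100 = 66.7

66.7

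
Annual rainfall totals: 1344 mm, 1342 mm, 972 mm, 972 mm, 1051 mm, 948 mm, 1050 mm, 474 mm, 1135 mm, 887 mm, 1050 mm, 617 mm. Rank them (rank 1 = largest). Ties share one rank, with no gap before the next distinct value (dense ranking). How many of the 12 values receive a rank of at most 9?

11

Sorted (descending): 1344, 1342, 1135, 1051, 1050, 1050, 972, 972, 948, 887, 617, 474
The 2 values of 1050 share dense rank 5.
The 2 values of 972 share dense rank 6.
Remaining distinct values take the next consecutive integers.
Ranks ≤ 9: {1, 2, 3, 4, 5, 5, 6, 6, 7, 8, 9} → 11 values.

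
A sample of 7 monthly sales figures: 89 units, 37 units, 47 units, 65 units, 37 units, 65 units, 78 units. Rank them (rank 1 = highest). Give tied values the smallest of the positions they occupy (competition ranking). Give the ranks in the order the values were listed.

Sorted (descending): 89, 78, 65, 65, 47, 37, 37
The 2 values of 65 occupy positions 3–4 → each gets rank 3.
The 2 values of 37 occupy positions 6–7 → each gets rank 6.

1, 6, 5, 3, 6, 3, 2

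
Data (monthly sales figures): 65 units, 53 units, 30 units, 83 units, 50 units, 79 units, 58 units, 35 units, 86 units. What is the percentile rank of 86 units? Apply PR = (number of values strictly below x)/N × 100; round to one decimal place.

88.9

N = 9.
Strictly below 86: 8. Equal to 86: 1.
PR = 8/9 × 100 = 88.9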